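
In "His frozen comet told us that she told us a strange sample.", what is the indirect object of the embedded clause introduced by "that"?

us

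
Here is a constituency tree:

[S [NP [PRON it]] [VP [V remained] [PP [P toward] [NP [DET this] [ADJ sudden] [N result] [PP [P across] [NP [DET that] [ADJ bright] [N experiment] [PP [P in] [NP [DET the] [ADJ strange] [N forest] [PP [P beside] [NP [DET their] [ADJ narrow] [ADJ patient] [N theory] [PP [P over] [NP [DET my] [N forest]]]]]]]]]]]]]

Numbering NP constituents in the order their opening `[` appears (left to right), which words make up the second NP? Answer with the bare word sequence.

The NP opening brackets appear, in order, over: "it"; "this sudden result across that bright experiment in the strange forest beside their narrow patient theory over my forest"; "that bright experiment in the strange forest beside their narrow patient theory over my forest"; "the strange forest beside their narrow patient theory over my forest"; "their narrow patient theory over my forest"; "my forest". The second one spans "this sudden result across that bright experiment in the strange forest beside their narrow patient theory over my forest".

this sudden result across that bright experiment in the strange forest beside their narrow patient theory over my forest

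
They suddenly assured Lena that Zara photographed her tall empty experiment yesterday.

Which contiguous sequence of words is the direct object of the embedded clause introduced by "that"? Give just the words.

The verb of the embedded clause introduced by "that" is "photographed"; its direct object is the NP "her tall empty experiment".

her tall empty experiment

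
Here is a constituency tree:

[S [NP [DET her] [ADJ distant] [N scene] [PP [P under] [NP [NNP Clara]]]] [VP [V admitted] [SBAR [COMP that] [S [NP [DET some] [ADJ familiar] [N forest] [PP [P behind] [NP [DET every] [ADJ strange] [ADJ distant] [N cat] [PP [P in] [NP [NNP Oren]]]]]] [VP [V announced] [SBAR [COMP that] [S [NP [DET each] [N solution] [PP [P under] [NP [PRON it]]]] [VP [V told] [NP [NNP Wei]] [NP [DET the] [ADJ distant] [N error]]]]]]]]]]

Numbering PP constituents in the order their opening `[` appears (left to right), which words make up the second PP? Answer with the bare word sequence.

behind every strange distant cat in Oren

The PP opening brackets appear, in order, over: "under Clara"; "behind every strange distant cat in Oren"; "in Oren"; "under it". The second one spans "behind every strange distant cat in Oren".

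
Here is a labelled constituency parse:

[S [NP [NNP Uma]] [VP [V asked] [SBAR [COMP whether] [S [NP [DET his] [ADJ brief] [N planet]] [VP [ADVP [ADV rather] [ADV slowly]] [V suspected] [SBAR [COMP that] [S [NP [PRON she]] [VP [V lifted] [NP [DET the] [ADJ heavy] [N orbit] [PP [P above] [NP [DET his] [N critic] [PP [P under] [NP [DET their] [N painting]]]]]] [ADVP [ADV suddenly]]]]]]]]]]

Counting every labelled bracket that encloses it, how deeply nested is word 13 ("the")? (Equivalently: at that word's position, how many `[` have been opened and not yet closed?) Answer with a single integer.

Counting open brackets not yet closed at "the": [S [VP [SBAR [S [VP [SBAR [S [VP [NP [DET = 10.

10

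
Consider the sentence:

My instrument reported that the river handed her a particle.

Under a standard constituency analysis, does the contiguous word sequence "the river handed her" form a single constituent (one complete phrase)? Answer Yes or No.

No

The sequence begins inside the noun phrase "the river" and ends inside the verb phrase "handed her a particle"; it crosses a phrase boundary, so no single node in the tree spans exactly those words.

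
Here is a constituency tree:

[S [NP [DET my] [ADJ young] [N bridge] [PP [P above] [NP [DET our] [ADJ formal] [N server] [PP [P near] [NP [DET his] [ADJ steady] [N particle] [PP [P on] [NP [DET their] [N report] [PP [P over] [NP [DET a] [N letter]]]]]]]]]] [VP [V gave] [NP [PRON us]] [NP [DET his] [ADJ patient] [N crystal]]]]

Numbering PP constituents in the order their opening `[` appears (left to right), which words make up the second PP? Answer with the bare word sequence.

The PP opening brackets appear, in order, over: "above our formal server near his steady particle on their report over a letter"; "near his steady particle on their report over a letter"; "on their report over a letter"; "over a letter". The second one spans "near his steady particle on their report over a letter".

near his steady particle on their report over a letter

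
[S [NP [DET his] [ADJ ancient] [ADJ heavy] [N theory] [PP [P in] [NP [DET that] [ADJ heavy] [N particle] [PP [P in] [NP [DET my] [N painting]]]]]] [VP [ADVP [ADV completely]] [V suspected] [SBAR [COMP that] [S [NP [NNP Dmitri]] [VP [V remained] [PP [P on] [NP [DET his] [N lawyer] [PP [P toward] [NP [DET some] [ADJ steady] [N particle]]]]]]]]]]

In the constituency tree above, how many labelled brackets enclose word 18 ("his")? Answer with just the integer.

8

Path from the root down to the word: S → VP → SBAR → S → VP → PP → NP → DET. That is 8 enclosing brackets.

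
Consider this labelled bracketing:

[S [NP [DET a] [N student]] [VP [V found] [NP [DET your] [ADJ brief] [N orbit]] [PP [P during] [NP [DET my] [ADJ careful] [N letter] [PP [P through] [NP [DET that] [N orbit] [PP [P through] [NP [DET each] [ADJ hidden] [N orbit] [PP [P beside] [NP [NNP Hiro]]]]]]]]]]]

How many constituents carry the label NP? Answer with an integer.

Scanning left to right, an opening `[NP` appears at word positions 1, 4, 8, 12, 15, 19 — 6 in total.

6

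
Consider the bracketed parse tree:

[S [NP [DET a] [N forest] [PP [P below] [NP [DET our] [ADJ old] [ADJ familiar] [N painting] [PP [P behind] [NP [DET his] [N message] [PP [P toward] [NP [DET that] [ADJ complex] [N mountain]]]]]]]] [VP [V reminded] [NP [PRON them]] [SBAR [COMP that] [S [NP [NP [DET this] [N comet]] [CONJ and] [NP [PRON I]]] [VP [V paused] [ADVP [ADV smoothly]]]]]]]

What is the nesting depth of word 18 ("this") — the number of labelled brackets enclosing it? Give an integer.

Path from the root down to the word: S → VP → SBAR → S → NP → NP → DET. That is 7 enclosing brackets.

7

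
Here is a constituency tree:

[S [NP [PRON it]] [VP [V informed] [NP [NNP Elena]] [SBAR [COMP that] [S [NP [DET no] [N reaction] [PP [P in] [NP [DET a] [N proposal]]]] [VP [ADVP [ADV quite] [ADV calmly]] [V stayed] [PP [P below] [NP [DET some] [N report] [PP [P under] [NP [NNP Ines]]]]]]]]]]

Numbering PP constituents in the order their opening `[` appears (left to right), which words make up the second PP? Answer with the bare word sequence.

below some report under Ines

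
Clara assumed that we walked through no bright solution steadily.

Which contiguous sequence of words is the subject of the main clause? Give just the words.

Clara

In the main clause the verb is "assumed"; the NP preceding it, "Clara", is the subject.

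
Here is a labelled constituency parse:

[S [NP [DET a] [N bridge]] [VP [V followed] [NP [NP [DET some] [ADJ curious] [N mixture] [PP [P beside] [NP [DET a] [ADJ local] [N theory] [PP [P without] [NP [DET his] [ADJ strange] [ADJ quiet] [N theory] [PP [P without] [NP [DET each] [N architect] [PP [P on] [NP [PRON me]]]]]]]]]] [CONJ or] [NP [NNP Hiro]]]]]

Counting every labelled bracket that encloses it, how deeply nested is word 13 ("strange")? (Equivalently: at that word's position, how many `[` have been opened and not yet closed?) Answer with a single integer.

The word sits inside ADJ, which is inside NP, inside PP, inside NP, inside PP, inside NP, inside NP, inside VP, inside S — 9 brackets in all.

9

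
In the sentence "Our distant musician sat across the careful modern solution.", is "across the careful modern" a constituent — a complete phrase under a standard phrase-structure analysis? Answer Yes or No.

"across" belongs to the preposition "across" while "modern" belongs to the noun phrase "the careful modern solution"; a span that runs across that boundary is not a single phrase.

No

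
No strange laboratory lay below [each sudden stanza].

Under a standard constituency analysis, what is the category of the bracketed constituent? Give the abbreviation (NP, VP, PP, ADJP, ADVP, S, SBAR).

"stanza" is the head of the bracketed span, so the span is a noun phrase: NP.

NP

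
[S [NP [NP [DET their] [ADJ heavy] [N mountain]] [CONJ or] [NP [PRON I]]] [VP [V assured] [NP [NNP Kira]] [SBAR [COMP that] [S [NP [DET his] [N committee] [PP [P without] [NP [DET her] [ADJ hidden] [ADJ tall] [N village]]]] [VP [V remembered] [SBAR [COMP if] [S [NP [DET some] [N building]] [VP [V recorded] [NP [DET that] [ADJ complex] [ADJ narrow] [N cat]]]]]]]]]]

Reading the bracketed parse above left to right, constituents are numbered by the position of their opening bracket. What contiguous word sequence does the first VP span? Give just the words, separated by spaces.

assured Kira that his committee without her hidden tall village remembered if some building recorded that complex narrow cat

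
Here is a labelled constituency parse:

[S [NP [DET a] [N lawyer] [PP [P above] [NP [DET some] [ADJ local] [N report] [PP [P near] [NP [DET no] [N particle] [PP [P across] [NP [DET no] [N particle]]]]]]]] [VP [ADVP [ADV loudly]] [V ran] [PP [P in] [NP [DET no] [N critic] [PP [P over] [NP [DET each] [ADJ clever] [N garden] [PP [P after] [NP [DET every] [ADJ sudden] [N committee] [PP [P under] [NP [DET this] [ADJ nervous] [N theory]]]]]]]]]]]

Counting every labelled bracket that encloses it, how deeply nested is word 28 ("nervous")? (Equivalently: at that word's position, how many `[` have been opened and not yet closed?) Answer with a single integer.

The word sits inside ADJ, which is inside NP, inside PP, inside NP, inside PP, inside NP, inside PP, inside NP, inside PP, inside VP, inside S — 11 brackets in all.

11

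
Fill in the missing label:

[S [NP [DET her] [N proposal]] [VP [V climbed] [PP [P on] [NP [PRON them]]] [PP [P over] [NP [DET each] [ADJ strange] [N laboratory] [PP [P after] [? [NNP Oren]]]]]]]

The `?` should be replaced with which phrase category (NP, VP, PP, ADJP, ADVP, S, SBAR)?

NP

The `?` node immediately contains: NNP 'Oren'. That is the internal structure of a noun phrase, so the label is NP.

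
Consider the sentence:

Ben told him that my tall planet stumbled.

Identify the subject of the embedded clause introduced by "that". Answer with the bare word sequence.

"my tall planet" is the NP that combines with the VP headed by "stumbled" to form the embedded clause introduced by "that" — the subject.

my tall planet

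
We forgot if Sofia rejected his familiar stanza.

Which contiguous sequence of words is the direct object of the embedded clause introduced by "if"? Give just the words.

his familiar stanza

The verb of the embedded clause introduced by "if" is "rejected"; its direct object is the NP "his familiar stanza".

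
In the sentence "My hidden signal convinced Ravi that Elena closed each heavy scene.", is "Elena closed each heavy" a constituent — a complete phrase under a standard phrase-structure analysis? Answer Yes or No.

No

The smallest constituent containing the whole sequence is the clause [S Elena closed each heavy scene], but the sequence is only part of it — it straddles the boundary between noun phrase "Elena" and verb phrase "closed each heavy scene".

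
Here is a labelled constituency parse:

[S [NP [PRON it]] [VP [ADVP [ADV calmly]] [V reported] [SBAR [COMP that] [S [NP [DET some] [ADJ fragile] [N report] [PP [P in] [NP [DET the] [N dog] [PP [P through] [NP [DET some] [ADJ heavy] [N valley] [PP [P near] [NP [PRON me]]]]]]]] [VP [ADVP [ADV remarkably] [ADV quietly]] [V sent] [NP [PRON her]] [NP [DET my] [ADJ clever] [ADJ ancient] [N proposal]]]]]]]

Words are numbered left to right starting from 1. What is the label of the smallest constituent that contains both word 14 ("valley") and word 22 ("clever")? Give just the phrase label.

S

Word 14 lies under S → VP → SBAR → S → NP → PP → NP → PP → NP → N; word 22 lies under S → VP → SBAR → S → VP → NP → ADJ. The lowest shared node is the S.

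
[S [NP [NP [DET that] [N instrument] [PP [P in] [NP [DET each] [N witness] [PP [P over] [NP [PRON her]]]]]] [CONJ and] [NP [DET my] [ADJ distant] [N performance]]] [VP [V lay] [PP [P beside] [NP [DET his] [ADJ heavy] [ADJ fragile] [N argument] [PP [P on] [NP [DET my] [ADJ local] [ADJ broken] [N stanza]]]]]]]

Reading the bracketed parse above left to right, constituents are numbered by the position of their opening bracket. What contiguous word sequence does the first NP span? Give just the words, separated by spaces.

In left-to-right order the NP constituents are "that instrument in each witness over her and my distant performance"; "that instrument in each witness over her"; "each witness over her"; "her"; "my distant performance"; "his heavy fragile argument on my local broken stanza"; "my local broken stanza". Number 1 is "that instrument in each witness over her and my distant performance".

that instrument in each witness over her and my distant performance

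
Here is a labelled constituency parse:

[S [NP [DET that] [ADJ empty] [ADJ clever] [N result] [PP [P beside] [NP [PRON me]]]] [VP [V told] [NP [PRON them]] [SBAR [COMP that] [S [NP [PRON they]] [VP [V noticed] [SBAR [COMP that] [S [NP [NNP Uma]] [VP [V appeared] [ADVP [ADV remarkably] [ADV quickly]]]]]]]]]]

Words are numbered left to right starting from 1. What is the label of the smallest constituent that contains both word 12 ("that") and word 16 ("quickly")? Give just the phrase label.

SBAR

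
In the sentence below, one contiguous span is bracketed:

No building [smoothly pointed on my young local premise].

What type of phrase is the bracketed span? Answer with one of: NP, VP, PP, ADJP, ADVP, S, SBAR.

The span is built around the verb "pointed" — a verb phrase (VP).

VP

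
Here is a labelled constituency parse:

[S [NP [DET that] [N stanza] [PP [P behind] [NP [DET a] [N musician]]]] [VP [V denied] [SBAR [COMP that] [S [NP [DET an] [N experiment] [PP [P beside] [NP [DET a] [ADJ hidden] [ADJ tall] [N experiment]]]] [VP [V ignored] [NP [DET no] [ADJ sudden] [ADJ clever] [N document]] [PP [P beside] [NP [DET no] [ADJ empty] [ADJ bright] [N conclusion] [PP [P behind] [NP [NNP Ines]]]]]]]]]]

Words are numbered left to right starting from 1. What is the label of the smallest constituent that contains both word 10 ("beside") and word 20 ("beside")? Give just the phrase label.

S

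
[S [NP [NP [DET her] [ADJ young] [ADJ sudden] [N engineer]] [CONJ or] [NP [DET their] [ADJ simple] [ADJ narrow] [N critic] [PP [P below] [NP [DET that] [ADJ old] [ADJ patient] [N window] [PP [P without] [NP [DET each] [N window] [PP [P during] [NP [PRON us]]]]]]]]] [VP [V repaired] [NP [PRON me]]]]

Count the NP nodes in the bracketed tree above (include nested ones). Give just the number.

7

Listing each NP by its span: [NP her young sudden engineer or their simple narrow critic below that old patient window without each window during us]; [NP her young sudden engineer]; [NP their simple narrow critic below that old patient window without each window during us]; [NP that old patient window without each window during us]; [NP each window during us]; [NP us] … — that makes 7.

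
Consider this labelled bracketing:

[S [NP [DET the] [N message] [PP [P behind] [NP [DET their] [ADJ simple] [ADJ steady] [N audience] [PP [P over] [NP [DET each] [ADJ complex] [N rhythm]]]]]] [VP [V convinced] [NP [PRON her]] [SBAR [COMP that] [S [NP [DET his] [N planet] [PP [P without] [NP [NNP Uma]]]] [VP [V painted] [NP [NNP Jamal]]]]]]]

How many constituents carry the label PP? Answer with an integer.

The PP constituents are: [PP behind their simple steady audience over each complex rhythm]; [PP over each complex rhythm]; [PP without Uma]. Total: 3.

3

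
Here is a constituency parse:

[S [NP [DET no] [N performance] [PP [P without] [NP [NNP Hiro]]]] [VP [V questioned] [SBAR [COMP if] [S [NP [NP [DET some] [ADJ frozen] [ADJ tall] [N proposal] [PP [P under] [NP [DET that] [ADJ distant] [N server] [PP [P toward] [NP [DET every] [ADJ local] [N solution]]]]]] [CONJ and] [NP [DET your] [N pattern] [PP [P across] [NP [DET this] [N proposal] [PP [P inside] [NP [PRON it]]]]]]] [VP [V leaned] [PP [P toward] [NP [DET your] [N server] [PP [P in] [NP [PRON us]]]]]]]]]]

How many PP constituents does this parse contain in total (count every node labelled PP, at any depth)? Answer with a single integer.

7

Listing each PP by its span: [PP without Hiro]; [PP under that distant server toward every local solution]; [PP toward every local solution]; [PP across this proposal inside it]; [PP inside it]; [PP toward your server in us] … — that makes 7.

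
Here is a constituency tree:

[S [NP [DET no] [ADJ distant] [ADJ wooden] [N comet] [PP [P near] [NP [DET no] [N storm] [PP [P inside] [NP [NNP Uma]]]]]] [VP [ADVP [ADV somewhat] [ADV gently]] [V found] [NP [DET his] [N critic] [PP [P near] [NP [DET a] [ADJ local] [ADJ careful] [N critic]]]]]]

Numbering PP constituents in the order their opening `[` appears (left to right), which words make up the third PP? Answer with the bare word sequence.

The PP opening brackets appear, in order, over: "near no storm inside Uma"; "inside Uma"; "near a local careful critic". The third one spans "near a local careful critic".

near a local careful critic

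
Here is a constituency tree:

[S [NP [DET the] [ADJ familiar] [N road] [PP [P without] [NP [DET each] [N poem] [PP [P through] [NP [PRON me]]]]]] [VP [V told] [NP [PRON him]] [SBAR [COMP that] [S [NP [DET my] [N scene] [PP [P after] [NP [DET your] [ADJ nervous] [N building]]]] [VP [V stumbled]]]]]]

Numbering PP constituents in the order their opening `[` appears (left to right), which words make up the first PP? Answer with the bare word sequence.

without each poem through me

The PP opening brackets appear, in order, over: "without each poem through me"; "through me"; "after your nervous building". The first one spans "without each poem through me".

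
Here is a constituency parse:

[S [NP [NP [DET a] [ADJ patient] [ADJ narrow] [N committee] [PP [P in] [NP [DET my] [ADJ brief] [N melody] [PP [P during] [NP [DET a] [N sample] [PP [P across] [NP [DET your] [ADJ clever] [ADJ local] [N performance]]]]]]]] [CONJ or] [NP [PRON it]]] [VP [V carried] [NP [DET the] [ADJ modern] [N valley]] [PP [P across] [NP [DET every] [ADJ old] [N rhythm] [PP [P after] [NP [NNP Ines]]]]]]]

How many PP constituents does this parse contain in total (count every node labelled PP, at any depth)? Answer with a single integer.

5

Scanning left to right, an opening `[PP` appears at word positions 5, 9, 12, 23, 27 — 5 in total.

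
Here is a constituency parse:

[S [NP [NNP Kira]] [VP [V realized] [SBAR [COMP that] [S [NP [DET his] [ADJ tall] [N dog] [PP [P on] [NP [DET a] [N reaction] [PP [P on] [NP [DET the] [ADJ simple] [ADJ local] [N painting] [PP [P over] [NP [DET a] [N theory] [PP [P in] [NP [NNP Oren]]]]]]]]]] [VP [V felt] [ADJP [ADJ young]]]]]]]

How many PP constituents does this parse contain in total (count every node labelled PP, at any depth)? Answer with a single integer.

Listing each PP by its span: [PP on a reaction on the simple local painting over a theory in Oren]; [PP on the simple local painting over a theory in Oren]; [PP over a theory in Oren]; [PP in Oren] — that makes 4.

4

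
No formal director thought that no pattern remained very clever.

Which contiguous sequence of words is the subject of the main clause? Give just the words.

no formal director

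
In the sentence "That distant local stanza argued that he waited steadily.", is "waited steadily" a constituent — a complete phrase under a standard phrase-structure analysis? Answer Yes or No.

These words form the whole verb phrase headed by "waited", so yes — one constituent.

Yes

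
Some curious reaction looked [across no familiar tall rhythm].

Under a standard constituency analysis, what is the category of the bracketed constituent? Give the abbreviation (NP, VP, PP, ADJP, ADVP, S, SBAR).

PP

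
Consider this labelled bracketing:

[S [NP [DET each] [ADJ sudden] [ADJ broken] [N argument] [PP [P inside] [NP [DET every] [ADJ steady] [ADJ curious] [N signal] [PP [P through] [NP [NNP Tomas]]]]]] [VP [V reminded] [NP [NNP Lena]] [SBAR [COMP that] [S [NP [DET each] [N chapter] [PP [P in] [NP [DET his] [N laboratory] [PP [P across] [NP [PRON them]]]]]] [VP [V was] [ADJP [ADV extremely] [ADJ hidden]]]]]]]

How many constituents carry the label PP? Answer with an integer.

4

The PP constituents are: [PP inside every steady curious signal through Tomas]; [PP through Tomas]; [PP in his laboratory across them]; [PP across them]. Total: 4.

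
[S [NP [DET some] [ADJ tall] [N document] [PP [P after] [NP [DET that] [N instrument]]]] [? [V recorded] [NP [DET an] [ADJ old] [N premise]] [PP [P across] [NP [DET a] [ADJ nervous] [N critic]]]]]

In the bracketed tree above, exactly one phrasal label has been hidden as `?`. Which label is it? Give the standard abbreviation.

Looking at what the `?` directly dominates — V 'recorded', NP, PP — this is a verb phrase (VP).

VP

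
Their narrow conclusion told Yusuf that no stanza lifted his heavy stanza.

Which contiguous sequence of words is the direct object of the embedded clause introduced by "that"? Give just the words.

Within the embedded clause introduced by "that", the direct object of "lifted" is "his heavy stanza".

his heavy stanza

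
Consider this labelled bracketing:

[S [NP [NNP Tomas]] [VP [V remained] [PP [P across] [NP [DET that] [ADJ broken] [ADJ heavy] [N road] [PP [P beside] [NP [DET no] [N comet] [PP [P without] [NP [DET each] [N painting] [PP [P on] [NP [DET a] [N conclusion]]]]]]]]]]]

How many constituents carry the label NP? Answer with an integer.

5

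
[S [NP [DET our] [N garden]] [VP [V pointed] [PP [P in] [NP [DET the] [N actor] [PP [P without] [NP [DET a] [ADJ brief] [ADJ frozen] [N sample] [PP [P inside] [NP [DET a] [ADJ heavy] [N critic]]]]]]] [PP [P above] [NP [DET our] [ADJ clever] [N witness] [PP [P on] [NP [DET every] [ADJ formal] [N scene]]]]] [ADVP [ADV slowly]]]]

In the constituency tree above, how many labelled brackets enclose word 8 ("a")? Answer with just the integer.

Path from the root down to the word: S → VP → PP → NP → PP → NP → DET. That is 7 enclosing brackets.

7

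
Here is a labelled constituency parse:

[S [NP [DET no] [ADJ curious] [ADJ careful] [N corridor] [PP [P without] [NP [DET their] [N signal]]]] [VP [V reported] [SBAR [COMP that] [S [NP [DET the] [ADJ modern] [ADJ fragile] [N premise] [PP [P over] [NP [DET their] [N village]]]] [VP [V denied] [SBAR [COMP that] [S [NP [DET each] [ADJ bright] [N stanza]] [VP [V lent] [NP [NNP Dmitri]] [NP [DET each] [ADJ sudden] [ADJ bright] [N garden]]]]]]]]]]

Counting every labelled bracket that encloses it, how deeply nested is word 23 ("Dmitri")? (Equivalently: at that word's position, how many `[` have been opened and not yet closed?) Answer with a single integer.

10

Path from the root down to the word: S → VP → SBAR → S → VP → SBAR → S → VP → NP → NNP. That is 10 enclosing brackets.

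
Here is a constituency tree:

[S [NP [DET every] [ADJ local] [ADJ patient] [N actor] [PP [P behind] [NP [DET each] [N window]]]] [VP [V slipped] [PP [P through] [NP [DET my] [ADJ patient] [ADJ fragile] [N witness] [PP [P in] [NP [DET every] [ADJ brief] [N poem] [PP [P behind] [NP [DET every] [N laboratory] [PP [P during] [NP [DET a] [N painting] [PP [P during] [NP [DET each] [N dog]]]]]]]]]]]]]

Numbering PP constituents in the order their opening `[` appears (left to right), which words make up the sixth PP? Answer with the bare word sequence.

during each dog

The PP opening brackets appear, in order, over: "behind each window"; "through my patient fragile witness in every brief poem behind every laboratory during a painting during each dog"; "in every brief poem behind every laboratory during a painting during each dog"; "behind every laboratory during a painting during each dog"; "during a painting during each dog"; "during each dog". The sixth one spans "during each dog".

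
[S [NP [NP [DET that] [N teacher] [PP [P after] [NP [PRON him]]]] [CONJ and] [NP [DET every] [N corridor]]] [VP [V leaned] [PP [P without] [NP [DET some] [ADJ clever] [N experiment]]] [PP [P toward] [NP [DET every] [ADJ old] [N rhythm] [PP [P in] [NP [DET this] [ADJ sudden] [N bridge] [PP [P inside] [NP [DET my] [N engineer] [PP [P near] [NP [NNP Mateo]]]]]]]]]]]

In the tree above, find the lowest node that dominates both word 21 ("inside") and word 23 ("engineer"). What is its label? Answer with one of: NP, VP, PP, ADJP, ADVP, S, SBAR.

The smallest bracket enclosing both words is [PP inside my engineer near Mateo], so the label is PP.

PP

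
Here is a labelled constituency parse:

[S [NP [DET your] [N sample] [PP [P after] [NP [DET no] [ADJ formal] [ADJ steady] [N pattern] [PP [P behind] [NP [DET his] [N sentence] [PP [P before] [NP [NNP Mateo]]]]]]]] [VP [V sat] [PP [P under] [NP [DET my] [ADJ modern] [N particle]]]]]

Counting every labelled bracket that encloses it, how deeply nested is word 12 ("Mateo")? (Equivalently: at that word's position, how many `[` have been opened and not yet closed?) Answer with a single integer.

9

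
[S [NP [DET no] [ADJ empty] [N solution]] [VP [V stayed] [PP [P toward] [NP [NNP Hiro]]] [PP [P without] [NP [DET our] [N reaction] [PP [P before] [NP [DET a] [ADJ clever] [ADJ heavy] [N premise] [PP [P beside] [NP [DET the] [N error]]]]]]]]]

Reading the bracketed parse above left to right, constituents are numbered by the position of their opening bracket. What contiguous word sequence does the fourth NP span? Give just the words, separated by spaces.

a clever heavy premise beside the error

In left-to-right order the NP constituents are "no empty solution"; "Hiro"; "our reaction before a clever heavy premise beside the error"; "a clever heavy premise beside the error"; "the error". Number 4 is "a clever heavy premise beside the error".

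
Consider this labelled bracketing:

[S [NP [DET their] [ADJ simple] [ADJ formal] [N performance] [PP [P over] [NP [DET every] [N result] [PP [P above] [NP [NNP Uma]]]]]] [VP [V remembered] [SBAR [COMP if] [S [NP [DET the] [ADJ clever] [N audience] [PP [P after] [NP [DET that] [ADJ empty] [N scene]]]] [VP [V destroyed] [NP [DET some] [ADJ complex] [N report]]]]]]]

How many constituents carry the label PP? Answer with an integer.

3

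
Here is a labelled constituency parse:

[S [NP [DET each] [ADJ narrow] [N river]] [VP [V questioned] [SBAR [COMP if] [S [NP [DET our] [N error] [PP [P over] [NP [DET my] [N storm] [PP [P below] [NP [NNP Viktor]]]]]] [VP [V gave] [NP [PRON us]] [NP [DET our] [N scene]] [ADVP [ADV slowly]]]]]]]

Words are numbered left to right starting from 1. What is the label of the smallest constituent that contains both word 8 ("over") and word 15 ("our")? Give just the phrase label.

S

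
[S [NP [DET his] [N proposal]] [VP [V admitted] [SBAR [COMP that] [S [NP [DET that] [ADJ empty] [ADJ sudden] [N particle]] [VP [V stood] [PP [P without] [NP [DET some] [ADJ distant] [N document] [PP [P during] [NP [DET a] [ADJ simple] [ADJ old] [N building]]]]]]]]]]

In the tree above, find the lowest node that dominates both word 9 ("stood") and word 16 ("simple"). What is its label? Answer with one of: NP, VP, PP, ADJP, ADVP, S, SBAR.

Both words fall inside [VP stood without some distant document during a simple old building] (words 9–18), and no smaller constituent contains them both. Label: VP.

VP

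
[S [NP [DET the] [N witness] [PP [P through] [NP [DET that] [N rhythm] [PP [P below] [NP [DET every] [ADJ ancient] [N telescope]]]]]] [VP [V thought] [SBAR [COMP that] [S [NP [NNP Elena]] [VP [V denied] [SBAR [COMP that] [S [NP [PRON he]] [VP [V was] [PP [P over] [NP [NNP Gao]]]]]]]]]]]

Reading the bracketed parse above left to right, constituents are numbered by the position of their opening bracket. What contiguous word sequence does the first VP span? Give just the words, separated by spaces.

In left-to-right order the VP constituents are "thought that Elena denied that he was over Gao"; "denied that he was over Gao"; "was over Gao". Number 1 is "thought that Elena denied that he was over Gao".

thought that Elena denied that he was over Gao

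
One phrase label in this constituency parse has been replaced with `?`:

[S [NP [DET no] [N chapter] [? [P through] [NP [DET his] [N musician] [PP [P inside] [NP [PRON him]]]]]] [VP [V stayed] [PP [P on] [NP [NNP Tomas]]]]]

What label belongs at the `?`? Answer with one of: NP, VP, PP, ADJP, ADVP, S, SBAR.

PP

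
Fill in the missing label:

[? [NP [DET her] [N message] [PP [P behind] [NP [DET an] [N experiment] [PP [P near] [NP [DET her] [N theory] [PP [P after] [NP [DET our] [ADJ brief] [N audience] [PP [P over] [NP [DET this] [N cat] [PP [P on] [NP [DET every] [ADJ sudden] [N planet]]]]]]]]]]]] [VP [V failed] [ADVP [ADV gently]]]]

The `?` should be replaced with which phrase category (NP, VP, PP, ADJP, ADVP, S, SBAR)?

S

Looking at what the `?` directly dominates — NP, VP — this is a clause (S).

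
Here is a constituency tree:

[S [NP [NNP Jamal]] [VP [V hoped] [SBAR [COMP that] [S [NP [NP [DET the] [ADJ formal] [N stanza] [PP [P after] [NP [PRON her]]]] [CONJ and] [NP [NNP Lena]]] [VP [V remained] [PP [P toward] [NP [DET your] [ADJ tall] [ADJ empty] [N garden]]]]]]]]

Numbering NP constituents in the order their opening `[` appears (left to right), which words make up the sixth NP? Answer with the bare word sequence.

The NP opening brackets appear, in order, over: "Jamal"; "the formal stanza after her and Lena"; "the formal stanza after her"; "her"; "Lena"; "your tall empty garden". The sixth one spans "your tall empty garden".

your tall empty garden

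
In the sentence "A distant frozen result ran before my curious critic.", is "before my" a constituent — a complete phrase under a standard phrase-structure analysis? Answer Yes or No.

No

"before" belongs to the preposition "before" while "my" belongs to the noun phrase "my curious critic"; a span that runs across that boundary is not a single phrase.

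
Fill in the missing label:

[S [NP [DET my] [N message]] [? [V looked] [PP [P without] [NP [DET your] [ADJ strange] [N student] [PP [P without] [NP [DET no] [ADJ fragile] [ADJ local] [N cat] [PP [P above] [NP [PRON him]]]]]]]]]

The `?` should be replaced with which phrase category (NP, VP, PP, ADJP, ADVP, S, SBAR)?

VP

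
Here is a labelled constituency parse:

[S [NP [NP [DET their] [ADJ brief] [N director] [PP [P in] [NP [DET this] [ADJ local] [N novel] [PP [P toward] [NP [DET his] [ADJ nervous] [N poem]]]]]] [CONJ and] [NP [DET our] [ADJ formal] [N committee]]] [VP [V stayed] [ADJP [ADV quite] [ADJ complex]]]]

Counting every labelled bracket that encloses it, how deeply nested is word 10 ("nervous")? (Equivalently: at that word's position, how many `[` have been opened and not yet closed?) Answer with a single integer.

8

The word sits inside ADJ, which is inside NP, inside PP, inside NP, inside PP, inside NP, inside NP, inside S — 8 brackets in all.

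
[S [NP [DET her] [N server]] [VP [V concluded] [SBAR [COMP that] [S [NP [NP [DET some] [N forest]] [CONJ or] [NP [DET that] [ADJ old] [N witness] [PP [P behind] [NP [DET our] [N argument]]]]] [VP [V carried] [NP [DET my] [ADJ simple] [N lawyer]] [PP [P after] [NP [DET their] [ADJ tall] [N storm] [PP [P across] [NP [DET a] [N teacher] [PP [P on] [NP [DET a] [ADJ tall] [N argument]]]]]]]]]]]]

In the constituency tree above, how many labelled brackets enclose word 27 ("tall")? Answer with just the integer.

12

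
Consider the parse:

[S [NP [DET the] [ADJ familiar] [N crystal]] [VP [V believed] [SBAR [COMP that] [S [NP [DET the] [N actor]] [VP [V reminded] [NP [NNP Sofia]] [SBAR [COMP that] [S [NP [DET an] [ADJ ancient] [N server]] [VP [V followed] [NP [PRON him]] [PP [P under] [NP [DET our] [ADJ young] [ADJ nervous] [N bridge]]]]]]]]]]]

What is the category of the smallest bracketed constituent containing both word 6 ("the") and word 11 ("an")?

S

The smallest bracket enclosing both words is [S the actor reminded Sofia that an ancient server followed him under our young nervous bridge], so the label is S.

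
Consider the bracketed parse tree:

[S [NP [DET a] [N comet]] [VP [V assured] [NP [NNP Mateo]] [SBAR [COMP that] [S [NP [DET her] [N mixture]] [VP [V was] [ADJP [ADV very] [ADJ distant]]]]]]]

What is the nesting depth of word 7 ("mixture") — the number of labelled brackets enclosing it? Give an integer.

6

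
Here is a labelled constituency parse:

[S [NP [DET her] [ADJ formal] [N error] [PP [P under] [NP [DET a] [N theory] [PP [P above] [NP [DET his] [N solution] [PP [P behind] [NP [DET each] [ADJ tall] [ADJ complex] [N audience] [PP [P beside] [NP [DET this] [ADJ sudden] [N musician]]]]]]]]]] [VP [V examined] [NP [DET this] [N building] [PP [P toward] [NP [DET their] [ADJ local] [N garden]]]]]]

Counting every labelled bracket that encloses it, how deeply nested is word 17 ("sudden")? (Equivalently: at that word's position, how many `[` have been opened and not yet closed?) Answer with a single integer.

Counting open brackets not yet closed at "sudden": [S [NP [PP [NP [PP [NP [PP [NP [PP [NP [ADJ = 11.

11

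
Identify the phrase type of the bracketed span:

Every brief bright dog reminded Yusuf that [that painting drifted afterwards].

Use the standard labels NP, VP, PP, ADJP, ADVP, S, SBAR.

S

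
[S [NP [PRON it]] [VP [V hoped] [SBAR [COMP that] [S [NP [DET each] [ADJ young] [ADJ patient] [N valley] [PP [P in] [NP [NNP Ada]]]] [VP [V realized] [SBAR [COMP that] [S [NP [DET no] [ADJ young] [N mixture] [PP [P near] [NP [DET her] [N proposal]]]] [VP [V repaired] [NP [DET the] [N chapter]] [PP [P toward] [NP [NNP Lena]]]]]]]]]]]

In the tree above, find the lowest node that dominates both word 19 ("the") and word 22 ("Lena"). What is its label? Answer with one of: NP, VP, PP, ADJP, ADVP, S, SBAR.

Word 19 lies under S → VP → SBAR → S → VP → SBAR → S → VP → NP → DET; word 22 lies under S → VP → SBAR → S → VP → SBAR → S → VP → PP → NP → NNP. The lowest shared node is the VP.

VP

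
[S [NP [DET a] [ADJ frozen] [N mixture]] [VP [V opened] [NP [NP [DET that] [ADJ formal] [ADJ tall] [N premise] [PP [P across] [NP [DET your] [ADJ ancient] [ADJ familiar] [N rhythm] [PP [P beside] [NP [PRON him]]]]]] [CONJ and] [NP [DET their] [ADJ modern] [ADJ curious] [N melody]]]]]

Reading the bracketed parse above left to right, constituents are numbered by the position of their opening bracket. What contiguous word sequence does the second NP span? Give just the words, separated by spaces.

that formal tall premise across your ancient familiar rhythm beside him and their modern curious melody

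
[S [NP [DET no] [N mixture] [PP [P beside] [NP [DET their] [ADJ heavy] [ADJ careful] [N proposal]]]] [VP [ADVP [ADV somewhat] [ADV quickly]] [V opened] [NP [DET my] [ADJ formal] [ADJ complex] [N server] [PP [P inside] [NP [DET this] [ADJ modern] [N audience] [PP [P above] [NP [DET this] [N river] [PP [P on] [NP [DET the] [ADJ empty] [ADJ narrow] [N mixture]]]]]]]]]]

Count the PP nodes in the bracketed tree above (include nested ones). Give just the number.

4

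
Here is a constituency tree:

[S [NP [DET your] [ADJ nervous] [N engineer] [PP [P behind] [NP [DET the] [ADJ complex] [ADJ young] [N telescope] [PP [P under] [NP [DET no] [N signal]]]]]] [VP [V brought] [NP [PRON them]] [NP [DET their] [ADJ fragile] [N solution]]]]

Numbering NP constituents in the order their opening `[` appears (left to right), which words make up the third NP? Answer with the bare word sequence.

no signal

In left-to-right order the NP constituents are "your nervous engineer behind the complex young telescope under no signal"; "the complex young telescope under no signal"; "no signal"; "them"; "their fragile solution". Number 3 is "no signal".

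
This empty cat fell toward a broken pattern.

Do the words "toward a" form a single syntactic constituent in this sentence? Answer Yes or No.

The smallest constituent containing the whole sequence is the prepositional phrase [PP toward a broken pattern], but the sequence is only part of it — it straddles the boundary between preposition "toward" and noun phrase "a broken pattern".

No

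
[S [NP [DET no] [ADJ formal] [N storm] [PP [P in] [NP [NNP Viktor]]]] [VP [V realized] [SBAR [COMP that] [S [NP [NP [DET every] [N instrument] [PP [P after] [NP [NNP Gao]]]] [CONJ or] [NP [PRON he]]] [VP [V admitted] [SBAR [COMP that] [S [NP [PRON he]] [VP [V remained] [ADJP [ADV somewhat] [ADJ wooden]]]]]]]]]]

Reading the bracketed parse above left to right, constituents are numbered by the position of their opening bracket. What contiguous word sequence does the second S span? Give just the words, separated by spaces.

every instrument after Gao or he admitted that he remained somewhat wooden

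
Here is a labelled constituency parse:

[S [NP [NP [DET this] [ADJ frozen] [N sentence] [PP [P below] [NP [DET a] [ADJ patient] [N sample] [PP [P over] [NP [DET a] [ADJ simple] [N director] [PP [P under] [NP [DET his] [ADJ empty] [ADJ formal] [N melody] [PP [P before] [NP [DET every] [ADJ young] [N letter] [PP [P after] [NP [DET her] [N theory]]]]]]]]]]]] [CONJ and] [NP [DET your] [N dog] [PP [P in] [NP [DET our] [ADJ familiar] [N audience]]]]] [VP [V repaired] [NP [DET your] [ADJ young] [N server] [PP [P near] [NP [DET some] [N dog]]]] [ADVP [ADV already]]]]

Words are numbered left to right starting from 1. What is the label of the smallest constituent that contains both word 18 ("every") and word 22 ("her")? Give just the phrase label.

NP

Both words fall inside [NP every young letter after her theory] (words 18–23), and no smaller constituent contains them both. Label: NP.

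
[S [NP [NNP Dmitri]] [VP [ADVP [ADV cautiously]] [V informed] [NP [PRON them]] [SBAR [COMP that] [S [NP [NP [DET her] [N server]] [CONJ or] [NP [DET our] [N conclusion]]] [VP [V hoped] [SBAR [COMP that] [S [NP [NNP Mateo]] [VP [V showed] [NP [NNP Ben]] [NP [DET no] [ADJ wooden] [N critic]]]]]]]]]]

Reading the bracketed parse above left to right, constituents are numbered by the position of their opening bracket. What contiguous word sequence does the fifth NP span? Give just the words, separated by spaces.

Opening `[NP` markers occur at word positions 1, 4, 6, 6, 9, 13, 15, 16; the fifth of these opens the constituent [NP our conclusion].

our conclusion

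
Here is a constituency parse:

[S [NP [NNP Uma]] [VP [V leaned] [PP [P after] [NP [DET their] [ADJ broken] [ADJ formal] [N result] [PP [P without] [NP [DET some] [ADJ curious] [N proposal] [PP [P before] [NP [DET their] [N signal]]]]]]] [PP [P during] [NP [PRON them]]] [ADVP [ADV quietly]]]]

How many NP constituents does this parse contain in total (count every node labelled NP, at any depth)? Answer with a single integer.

5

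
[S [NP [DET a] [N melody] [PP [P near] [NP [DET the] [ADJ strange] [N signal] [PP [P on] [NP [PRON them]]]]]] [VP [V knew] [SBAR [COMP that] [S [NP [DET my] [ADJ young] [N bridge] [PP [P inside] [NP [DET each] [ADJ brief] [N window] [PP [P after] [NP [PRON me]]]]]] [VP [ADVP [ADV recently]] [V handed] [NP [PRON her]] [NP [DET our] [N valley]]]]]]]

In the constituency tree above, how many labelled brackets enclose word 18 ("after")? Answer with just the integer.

9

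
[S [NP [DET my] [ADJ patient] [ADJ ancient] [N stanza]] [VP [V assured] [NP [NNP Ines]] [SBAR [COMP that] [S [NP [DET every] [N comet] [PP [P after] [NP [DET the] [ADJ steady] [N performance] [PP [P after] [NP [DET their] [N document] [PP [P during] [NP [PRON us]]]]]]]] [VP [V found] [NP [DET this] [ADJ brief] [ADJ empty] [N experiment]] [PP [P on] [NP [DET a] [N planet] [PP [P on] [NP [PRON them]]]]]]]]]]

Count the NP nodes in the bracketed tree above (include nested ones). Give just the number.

9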